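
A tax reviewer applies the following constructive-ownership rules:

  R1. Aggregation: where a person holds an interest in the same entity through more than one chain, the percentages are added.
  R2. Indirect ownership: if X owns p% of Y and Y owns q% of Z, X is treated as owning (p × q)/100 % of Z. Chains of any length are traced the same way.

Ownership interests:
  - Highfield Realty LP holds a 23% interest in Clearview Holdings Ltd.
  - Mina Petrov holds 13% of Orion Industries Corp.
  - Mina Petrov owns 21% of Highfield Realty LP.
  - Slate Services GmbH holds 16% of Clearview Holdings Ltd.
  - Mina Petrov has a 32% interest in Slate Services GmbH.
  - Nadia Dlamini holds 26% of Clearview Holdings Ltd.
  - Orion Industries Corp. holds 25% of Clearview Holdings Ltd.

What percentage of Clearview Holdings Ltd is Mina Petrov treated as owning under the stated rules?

13.2%

Chain via Orion Industries Corp. (R2): 13% × 25% = 3.25% of Clearview Holdings Ltd.
Chain via Highfield Realty LP (R2): 21% × 23% = 4.83% of Clearview Holdings Ltd.
Chain via Slate Services GmbH (R2): 32% × 16% = 5.12% of Clearview Holdings Ltd.
Aggregating (R1): 3.25% + 4.83% + 5.12% = 13.2%.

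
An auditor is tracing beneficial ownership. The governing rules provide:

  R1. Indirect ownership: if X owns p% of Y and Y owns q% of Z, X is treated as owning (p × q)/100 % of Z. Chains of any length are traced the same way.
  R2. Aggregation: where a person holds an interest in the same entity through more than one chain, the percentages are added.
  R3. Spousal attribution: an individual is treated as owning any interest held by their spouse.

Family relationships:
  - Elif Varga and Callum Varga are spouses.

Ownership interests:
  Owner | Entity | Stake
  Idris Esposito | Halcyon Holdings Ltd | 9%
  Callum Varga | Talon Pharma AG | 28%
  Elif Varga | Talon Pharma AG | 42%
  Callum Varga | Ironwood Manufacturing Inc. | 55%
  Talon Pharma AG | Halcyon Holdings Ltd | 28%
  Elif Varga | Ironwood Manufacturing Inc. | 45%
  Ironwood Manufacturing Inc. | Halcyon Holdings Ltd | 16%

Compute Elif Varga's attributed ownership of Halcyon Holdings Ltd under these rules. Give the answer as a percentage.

35.6%

By spousal attribution (R3), Elif Varga is treated as also owning Callum Varga's interest in Ironwood Manufacturing Inc, giving 45% + 55% = 100%.
By spousal attribution (R3), Elif Varga is treated as also owning Callum Varga's interest in Talon Pharma AG, giving 42% + 28% = 70%.
Chain via Ironwood Manufacturing Inc. (R1): 100% × 16% = 16% of Halcyon Holdings Ltd.
Chain via Talon Pharma AG (R1): 70% × 28% = 19.6% of Halcyon Holdings Ltd.
Aggregating (R2): 16% + 19.6% = 35.6%.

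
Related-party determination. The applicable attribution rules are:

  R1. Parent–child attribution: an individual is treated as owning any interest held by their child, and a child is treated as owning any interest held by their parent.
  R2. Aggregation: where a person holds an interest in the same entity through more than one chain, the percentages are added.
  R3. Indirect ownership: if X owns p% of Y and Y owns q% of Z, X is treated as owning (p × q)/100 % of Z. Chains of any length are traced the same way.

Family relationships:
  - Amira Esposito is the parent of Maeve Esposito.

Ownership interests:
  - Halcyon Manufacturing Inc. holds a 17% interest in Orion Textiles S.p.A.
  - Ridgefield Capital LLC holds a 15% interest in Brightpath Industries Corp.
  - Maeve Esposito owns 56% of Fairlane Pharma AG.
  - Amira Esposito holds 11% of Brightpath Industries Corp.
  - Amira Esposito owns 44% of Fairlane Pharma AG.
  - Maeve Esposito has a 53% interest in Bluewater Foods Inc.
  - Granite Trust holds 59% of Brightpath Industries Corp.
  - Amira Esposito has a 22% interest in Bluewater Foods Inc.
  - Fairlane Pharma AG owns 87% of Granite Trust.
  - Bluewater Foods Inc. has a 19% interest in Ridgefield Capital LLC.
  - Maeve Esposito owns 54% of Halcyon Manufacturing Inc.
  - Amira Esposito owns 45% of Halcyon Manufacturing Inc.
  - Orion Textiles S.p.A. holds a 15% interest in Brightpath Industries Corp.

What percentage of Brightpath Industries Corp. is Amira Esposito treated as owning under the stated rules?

By parent–child attribution (R1), Amira Esposito is treated as also owning Maeve Esposito's interest in Bluewater Foods Inc, giving 22% + 53% = 75%.
By parent–child attribution (R1), Amira Esposito is treated as also owning Maeve Esposito's interest in Fairlane Pharma AG, giving 44% + 56% = 100%.
By parent–child attribution (R1), Amira Esposito is treated as also owning Maeve Esposito's interest in Halcyon Manufacturing Inc, giving 45% + 54% = 99%.
Chain via Bluewater Foods Inc. → Ridgefield Capital LLC (R3): 75% × 19% × 15% = 2.1375% of Brightpath Industries Corp.
Chain via Fairlane Pharma AG → Granite Trust (R3): 100% × 87% × 59% = 51.33% of Brightpath Industries Corp.
Chain via Halcyon Manufacturing Inc. → Orion Textiles S.p.A. (R3): 99% × 17% × 15% = 2.5245% of Brightpath Industries Corp.
Direct interest in Brightpath Industries Corp: 11%.
Aggregating (R2): 2.1375% + 51.33% + 2.5245% + 11% = 66.992%.

66.992%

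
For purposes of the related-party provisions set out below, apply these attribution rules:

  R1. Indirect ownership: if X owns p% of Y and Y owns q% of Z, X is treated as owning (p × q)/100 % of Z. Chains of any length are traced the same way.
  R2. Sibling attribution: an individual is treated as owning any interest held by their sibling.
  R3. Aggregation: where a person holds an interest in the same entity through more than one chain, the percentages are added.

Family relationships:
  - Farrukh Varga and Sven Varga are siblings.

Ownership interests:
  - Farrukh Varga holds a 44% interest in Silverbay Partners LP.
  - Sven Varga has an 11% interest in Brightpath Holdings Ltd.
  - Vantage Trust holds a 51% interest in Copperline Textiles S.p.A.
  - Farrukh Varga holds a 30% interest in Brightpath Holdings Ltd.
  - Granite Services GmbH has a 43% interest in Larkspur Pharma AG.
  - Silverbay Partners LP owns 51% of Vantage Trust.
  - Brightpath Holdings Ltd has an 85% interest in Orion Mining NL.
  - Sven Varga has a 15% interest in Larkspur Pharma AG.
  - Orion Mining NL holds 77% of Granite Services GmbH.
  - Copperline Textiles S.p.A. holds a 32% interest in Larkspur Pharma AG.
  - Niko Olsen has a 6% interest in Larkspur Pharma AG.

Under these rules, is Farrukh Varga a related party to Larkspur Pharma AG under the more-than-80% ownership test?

By sibling attribution (R2), Farrukh Varga is treated as also owning Sven Varga's interest in Brightpath Holdings Ltd, giving 30% + 11% = 41%.
By sibling attribution (R2), Farrukh Varga is treated as owning Sven Varga's 15% interest in Larkspur Pharma AG.
Chain via Silverbay Partners LP → Vantage Trust → Copperline Textiles S.p.A. (R1): 44% × 51% × 51% × 32% = 3.662208% of Larkspur Pharma AG.
Chain via Brightpath Holdings Ltd → Orion Mining NL → Granite Services GmbH (R1): 41% × 85% × 77% × 43% = 11.538835% of Larkspur Pharma AG.
Direct interest in Larkspur Pharma AG: 15%.
Aggregating (R3): 3.662208% + 11.538835% + 15% = 30.201043%.
30.201043% does not exceed the 80% threshold, so Farrukh is not a related party to Larkspur Pharma AG.

No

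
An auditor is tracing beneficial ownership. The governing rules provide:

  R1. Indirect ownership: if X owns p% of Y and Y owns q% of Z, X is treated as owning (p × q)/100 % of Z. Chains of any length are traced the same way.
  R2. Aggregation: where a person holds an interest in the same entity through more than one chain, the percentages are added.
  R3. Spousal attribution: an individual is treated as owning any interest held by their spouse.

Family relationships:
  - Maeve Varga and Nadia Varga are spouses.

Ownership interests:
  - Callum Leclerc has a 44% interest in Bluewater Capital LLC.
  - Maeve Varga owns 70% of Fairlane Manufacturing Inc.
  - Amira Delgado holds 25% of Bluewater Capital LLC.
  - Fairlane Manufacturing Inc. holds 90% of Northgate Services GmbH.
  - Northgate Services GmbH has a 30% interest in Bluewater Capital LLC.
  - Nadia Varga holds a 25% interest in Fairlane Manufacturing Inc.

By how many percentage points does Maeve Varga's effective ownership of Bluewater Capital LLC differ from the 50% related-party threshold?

24.35

By spousal attribution (R3), Maeve Varga is treated as also owning Nadia Varga's interest in Fairlane Manufacturing Inc, giving 70% + 25% = 95%.
Chain via Fairlane Manufacturing Inc. → Northgate Services GmbH (R1): 95% × 90% × 30% = 25.65% of Bluewater Capital LLC.
25.65% falls short of the 50% threshold by 24.35 percentage points.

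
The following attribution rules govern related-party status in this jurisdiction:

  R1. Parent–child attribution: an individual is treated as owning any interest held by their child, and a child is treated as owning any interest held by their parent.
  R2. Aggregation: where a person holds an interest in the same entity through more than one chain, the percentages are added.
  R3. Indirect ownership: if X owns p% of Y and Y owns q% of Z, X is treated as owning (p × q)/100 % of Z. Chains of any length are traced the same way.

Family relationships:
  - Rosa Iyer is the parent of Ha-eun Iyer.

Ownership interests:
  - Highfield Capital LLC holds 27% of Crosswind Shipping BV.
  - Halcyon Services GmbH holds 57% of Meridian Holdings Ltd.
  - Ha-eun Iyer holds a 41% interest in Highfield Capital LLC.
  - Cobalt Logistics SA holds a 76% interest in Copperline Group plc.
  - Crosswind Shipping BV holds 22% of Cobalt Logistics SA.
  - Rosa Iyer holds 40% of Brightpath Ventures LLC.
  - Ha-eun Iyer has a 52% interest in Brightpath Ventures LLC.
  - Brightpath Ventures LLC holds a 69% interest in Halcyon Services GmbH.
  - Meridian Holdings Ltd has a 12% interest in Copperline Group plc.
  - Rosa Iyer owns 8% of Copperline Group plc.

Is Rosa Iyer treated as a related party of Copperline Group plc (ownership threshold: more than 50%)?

By parent–child attribution (R1), Rosa Iyer is treated as also owning Ha-eun Iyer's interest in Brightpath Ventures LLC, giving 40% + 52% = 92%.
By parent–child attribution (R1), Rosa Iyer is treated as owning Ha-eun Iyer's 41% interest in Highfield Capital LLC.
Chain via Brightpath Ventures LLC → Halcyon Services GmbH → Meridian Holdings Ltd (R3): 92% × 69% × 57% × 12% = 4.342032% of Copperline Group plc.
Direct interest in Copperline Group plc: 8%.
Chain via Highfield Capital LLC → Crosswind Shipping BV → Cobalt Logistics SA (R3): 41% × 27% × 22% × 76% = 1.850904% of Copperline Group plc.
Aggregating (R2): 4.342032% + 8% + 1.850904% = 14.192936%.
14.192936% does not exceed the 50% threshold, so Rosa is not a related party to Copperline Group plc.

No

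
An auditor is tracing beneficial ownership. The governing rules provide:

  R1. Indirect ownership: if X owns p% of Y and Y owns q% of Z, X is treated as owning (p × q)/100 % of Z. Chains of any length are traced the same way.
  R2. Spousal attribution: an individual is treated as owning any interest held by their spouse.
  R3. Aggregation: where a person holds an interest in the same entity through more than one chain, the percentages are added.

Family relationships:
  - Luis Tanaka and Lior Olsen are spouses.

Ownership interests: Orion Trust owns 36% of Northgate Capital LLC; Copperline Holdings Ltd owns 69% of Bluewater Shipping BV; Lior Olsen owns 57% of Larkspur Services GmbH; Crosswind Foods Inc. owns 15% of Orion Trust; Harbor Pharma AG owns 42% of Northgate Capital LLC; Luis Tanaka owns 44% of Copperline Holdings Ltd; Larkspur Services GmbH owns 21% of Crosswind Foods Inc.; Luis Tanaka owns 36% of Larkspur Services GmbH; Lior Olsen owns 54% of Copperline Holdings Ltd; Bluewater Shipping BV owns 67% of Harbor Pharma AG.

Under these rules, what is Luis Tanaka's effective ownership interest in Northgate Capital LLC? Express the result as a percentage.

20.082888%

By spousal attribution (R2), Luis Tanaka is treated as also owning Lior Olsen's interest in Copperline Holdings Ltd, giving 44% + 54% = 98%.
By spousal attribution (R2), Luis Tanaka is treated as also owning Lior Olsen's interest in Larkspur Services GmbH, giving 36% + 57% = 93%.
Chain via Copperline Holdings Ltd → Bluewater Shipping BV → Harbor Pharma AG (R1): 98% × 69% × 67% × 42% = 19.028268% of Northgate Capital LLC.
Chain via Larkspur Services GmbH → Crosswind Foods Inc. → Orion Trust (R1): 93% × 21% × 15% × 36% = 1.05462% of Northgate Capital LLC.
Aggregating (R3): 19.028268% + 1.05462% = 20.082888%.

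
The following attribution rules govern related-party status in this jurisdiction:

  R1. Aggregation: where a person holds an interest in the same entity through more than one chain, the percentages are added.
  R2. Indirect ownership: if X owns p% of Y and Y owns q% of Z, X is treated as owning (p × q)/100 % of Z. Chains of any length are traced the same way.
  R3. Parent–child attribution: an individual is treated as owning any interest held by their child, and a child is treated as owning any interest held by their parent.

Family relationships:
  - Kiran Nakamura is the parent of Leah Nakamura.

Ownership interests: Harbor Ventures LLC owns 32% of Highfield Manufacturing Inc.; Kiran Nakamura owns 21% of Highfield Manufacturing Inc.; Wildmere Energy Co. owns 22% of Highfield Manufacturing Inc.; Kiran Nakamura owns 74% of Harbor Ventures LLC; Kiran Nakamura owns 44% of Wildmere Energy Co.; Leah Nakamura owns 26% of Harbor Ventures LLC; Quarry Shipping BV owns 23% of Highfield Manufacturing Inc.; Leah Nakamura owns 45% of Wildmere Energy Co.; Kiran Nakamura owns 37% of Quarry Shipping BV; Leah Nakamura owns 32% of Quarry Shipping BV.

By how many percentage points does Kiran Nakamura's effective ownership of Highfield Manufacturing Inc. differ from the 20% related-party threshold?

By parent–child attribution (R3), Kiran Nakamura is treated as also owning Leah Nakamura's interest in Quarry Shipping BV, giving 37% + 32% = 69%.
By parent–child attribution (R3), Kiran Nakamura is treated as also owning Leah Nakamura's interest in Wildmere Energy Co, giving 44% + 45% = 89%.
By parent–child attribution (R3), Kiran Nakamura is treated as also owning Leah Nakamura's interest in Harbor Ventures LLC, giving 74% + 26% = 100%.
Chain via Quarry Shipping BV (R2): 69% × 23% = 15.87% of Highfield Manufacturing Inc.
Chain via Wildmere Energy Co. (R2): 89% × 22% = 19.58% of Highfield Manufacturing Inc.
Chain via Harbor Ventures LLC (R2): 100% × 32% = 32% of Highfield Manufacturing Inc.
Direct interest in Highfield Manufacturing Inc: 21%.
Aggregating (R1): 15.87% + 19.58% + 32% + 21% = 88.45%.
88.45% exceeds the 20% threshold by 68.45 percentage points.

68.45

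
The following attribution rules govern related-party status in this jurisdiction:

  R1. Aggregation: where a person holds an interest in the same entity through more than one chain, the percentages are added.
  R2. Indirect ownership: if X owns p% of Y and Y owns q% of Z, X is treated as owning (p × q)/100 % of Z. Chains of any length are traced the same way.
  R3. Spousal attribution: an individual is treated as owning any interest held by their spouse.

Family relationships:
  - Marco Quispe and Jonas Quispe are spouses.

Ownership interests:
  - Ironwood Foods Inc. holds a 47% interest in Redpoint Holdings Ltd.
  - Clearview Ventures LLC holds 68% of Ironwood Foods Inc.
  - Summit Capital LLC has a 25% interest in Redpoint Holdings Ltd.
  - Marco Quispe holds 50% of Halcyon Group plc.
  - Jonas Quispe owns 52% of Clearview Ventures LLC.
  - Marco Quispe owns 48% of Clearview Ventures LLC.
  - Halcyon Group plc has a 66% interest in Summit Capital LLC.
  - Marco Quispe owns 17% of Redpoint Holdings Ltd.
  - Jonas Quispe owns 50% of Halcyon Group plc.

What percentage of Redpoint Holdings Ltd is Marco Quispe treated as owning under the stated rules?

65.46%

By spousal attribution (R3), Marco Quispe is treated as also owning Jonas Quispe's interest in Halcyon Group plc, giving 50% + 50% = 100%.
By spousal attribution (R3), Marco Quispe is treated as also owning Jonas Quispe's interest in Clearview Ventures LLC, giving 48% + 52% = 100%.
Chain via Halcyon Group plc → Summit Capital LLC (R2): 100% × 66% × 25% = 16.5% of Redpoint Holdings Ltd.
Chain via Clearview Ventures LLC → Ironwood Foods Inc. (R2): 100% × 68% × 47% = 31.96% of Redpoint Holdings Ltd.
Direct interest in Redpoint Holdings Ltd: 17%.
Aggregating (R1): 16.5% + 31.96% + 17% = 65.46%.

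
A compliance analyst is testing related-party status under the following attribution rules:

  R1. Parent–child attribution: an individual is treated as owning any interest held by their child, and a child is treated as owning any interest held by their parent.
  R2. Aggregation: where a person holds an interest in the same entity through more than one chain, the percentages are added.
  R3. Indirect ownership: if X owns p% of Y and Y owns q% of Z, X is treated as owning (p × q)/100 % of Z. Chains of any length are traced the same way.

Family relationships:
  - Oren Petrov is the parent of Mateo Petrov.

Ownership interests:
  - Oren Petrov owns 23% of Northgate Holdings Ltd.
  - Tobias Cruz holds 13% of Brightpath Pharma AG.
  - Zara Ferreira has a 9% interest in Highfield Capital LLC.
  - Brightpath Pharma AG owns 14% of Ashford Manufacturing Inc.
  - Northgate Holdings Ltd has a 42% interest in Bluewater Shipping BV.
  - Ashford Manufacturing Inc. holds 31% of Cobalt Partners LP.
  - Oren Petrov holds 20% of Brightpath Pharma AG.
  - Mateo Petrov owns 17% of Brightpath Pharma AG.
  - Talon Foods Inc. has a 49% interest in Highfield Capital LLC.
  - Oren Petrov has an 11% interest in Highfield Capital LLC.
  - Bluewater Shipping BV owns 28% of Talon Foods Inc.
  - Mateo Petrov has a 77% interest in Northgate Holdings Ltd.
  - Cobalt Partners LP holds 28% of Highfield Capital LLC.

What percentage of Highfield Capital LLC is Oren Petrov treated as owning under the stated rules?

By parent–child attribution (R1), Oren Petrov is treated as also owning Mateo Petrov's interest in Brightpath Pharma AG, giving 20% + 17% = 37%.
By parent–child attribution (R1), Oren Petrov is treated as also owning Mateo Petrov's interest in Northgate Holdings Ltd, giving 23% + 77% = 100%.
Chain via Brightpath Pharma AG → Ashford Manufacturing Inc. → Cobalt Partners LP (R3): 37% × 14% × 31% × 28% = 0.449624% of Highfield Capital LLC.
Chain via Northgate Holdings Ltd → Bluewater Shipping BV → Talon Foods Inc. (R3): 100% × 42% × 28% × 49% = 5.7624% of Highfield Capital LLC.
Direct interest in Highfield Capital LLC: 11%.
Aggregating (R2): 0.449624% + 5.7624% + 11% = 17.212024%.

17.212024%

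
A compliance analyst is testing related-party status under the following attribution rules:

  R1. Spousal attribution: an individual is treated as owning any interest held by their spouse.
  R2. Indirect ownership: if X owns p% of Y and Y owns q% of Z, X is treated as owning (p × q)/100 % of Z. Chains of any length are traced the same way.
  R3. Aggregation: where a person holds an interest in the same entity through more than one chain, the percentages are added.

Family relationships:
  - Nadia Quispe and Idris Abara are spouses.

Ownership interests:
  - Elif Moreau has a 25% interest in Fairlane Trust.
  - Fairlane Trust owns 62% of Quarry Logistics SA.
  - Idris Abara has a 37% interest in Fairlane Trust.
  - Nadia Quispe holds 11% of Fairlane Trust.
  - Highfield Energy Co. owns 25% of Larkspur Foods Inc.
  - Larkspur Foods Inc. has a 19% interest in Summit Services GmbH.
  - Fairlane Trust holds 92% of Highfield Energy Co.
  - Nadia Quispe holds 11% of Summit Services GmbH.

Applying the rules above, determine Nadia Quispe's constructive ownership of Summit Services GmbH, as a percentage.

By spousal attribution (R1), Nadia Quispe is treated as also owning Idris Abara's interest in Fairlane Trust, giving 11% + 37% = 48%.
Chain via Fairlane Trust → Highfield Energy Co. → Larkspur Foods Inc. (R2): 48% × 92% × 25% × 19% = 2.0976% of Summit Services GmbH.
Direct interest in Summit Services GmbH: 11%.
Aggregating (R3): 2.0976% + 11% = 13.0976%.

13.0976%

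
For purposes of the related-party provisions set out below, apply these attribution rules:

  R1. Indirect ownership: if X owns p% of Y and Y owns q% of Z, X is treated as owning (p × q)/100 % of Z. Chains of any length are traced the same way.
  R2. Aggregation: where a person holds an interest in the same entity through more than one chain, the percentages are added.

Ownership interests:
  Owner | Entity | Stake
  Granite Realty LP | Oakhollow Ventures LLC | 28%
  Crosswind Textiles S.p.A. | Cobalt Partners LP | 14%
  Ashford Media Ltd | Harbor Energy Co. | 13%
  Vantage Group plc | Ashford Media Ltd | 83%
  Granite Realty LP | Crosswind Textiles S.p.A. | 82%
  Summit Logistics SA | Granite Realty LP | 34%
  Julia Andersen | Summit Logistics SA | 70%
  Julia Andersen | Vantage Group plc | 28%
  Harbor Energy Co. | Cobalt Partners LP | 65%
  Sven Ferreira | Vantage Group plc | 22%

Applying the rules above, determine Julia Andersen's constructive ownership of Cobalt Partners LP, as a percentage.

4.69602%

Chain via Vantage Group plc → Ashford Media Ltd → Harbor Energy Co. (R1): 28% × 83% × 13% × 65% = 1.96378% of Cobalt Partners LP.
Chain via Summit Logistics SA → Granite Realty LP → Crosswind Textiles S.p.A. (R1): 70% × 34% × 82% × 14% = 2.73224% of Cobalt Partners LP.
Aggregating (R2): 1.96378% + 2.73224% = 4.69602%.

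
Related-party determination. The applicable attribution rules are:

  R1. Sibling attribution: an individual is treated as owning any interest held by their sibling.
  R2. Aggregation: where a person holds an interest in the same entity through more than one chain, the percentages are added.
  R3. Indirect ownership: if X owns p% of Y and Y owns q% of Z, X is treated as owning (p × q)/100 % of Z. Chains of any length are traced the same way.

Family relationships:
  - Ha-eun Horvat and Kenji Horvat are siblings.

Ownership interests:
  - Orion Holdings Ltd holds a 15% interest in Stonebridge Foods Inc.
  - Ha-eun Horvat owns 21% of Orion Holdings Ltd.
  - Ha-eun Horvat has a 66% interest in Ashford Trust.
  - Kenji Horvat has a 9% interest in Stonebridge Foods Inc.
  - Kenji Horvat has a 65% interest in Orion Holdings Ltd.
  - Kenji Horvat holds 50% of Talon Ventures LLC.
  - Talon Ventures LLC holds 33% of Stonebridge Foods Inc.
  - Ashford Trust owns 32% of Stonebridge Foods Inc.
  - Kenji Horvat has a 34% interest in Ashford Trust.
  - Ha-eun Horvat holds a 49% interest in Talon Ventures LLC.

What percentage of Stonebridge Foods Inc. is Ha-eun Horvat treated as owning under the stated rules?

86.57%

By sibling attribution (R1), Ha-eun Horvat is treated as also owning Kenji Horvat's interest in Orion Holdings Ltd, giving 21% + 65% = 86%.
By sibling attribution (R1), Ha-eun Horvat is treated as also owning Kenji Horvat's interest in Ashford Trust, giving 66% + 34% = 100%.
By sibling attribution (R1), Ha-eun Horvat is treated as also owning Kenji Horvat's interest in Talon Ventures LLC, giving 49% + 50% = 99%.
By sibling attribution (R1), Ha-eun Horvat is treated as owning Kenji Horvat's 9% interest in Stonebridge Foods Inc.
Chain via Orion Holdings Ltd (R3): 86% × 15% = 12.9% of Stonebridge Foods Inc.
Chain via Ashford Trust (R3): 100% × 32% = 32% of Stonebridge Foods Inc.
Chain via Talon Ventures LLC (R3): 99% × 33% = 32.67% of Stonebridge Foods Inc.
Direct interest in Stonebridge Foods Inc: 9%.
Aggregating (R2): 12.9% + 32% + 32.67% + 9% = 86.57%.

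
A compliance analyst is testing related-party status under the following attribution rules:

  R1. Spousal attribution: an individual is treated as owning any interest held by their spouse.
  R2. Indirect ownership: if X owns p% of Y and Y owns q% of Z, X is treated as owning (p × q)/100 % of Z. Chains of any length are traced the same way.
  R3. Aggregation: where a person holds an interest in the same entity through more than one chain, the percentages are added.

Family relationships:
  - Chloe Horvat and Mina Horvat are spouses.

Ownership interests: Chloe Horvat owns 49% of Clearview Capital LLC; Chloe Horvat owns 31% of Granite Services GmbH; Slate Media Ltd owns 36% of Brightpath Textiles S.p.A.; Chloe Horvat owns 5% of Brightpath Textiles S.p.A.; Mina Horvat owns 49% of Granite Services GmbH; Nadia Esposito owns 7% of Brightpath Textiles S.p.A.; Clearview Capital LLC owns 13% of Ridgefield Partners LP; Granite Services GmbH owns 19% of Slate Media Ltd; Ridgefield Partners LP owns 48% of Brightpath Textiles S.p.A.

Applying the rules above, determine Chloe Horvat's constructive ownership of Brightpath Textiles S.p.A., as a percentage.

By spousal attribution (R1), Chloe Horvat is treated as also owning Mina Horvat's interest in Granite Services GmbH, giving 31% + 49% = 80%.
Chain via Clearview Capital LLC → Ridgefield Partners LP (R2): 49% × 13% × 48% = 3.0576% of Brightpath Textiles S.p.A.
Chain via Granite Services GmbH → Slate Media Ltd (R2): 80% × 19% × 36% = 5.472% of Brightpath Textiles S.p.A.
Direct interest in Brightpath Textiles S.p.A: 5%.
Aggregating (R3): 3.0576% + 5.472% + 5% = 13.5296%.

13.5296%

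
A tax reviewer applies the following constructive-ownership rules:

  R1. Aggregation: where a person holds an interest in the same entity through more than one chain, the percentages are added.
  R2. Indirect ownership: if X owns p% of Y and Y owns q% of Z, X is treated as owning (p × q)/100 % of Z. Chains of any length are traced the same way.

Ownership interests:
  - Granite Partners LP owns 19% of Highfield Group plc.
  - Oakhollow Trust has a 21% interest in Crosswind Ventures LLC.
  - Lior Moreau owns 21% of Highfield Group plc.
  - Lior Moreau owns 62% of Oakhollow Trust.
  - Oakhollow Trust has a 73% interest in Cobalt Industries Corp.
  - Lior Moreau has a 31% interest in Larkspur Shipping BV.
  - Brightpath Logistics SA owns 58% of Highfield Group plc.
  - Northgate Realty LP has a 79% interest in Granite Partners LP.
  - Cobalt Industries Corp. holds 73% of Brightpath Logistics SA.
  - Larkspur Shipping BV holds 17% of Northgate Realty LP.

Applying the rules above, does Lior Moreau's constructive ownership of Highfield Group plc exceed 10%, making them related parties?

Yes

Chain via Oakhollow Trust → Cobalt Industries Corp. → Brightpath Logistics SA (R2): 62% × 73% × 73% × 58% = 19.163084% of Highfield Group plc.
Chain via Larkspur Shipping BV → Northgate Realty LP → Granite Partners LP (R2): 31% × 17% × 79% × 19% = 0.791027% of Highfield Group plc.
Direct interest in Highfield Group plc: 21%.
Aggregating (R1): 19.163084% + 0.791027% + 21% = 40.954111%.
40.954111% exceeds the 10% threshold, so Lior is a related party to Highfield Group plc.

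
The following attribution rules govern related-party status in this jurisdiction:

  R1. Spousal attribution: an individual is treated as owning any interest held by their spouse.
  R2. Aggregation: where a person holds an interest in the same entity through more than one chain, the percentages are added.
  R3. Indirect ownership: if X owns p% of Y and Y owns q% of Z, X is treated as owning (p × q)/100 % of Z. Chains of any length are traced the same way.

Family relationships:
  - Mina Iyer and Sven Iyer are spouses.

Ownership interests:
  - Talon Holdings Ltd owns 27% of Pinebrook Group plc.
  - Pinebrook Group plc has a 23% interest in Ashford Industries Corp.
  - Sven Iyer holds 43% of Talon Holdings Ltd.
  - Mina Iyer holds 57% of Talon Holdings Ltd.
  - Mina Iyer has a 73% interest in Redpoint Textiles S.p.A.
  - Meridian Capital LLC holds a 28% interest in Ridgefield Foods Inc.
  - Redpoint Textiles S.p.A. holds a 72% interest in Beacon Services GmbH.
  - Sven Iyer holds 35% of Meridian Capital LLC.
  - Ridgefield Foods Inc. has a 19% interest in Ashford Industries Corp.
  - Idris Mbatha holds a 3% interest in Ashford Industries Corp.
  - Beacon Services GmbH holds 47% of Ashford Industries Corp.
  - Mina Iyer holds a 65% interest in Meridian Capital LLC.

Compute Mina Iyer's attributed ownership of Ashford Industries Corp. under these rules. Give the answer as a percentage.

By spousal attribution (R1), Mina Iyer is treated as also owning Sven Iyer's interest in Talon Holdings Ltd, giving 57% + 43% = 100%.
By spousal attribution (R1), Mina Iyer is treated as also owning Sven Iyer's interest in Meridian Capital LLC, giving 65% + 35% = 100%.
Chain via Redpoint Textiles S.p.A. → Beacon Services GmbH (R3): 73% × 72% × 47% = 24.7032% of Ashford Industries Corp.
Chain via Talon Holdings Ltd → Pinebrook Group plc (R3): 100% × 27% × 23% = 6.21% of Ashford Industries Corp.
Chain via Meridian Capital LLC → Ridgefield Foods Inc. (R3): 100% × 28% × 19% = 5.32% of Ashford Industries Corp.
Aggregating (R2): 24.7032% + 6.21% + 5.32% = 36.2332%.

36.2332%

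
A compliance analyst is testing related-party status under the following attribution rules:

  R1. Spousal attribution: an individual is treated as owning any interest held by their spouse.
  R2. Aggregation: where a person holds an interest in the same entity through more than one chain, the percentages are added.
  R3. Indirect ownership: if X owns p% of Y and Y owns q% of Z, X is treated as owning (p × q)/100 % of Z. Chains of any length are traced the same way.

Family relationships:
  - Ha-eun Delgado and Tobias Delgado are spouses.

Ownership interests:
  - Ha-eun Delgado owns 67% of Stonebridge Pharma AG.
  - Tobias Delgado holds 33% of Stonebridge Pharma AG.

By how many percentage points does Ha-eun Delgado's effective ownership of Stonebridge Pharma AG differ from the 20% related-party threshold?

By spousal attribution (R1), Ha-eun Delgado is treated as also owning Tobias Delgado's interest in Stonebridge Pharma AG, giving 67% + 33% = 100%.
Direct interest in Stonebridge Pharma AG: 100%.
100% exceeds the 20% threshold by 80 percentage points.

80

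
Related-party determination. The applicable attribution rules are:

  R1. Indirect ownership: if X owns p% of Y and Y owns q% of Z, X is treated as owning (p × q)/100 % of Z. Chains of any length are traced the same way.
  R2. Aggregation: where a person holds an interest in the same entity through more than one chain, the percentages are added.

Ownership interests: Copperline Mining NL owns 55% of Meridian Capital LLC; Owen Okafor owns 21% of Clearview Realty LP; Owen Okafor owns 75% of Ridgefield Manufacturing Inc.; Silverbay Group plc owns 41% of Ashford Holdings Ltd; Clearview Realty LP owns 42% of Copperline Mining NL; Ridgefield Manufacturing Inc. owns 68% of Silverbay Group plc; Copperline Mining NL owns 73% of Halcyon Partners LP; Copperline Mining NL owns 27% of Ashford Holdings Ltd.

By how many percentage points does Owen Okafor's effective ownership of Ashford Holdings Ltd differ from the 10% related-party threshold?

Chain via Clearview Realty LP → Copperline Mining NL (R1): 21% × 42% × 27% = 2.3814% of Ashford Holdings Ltd.
Chain via Ridgefield Manufacturing Inc. → Silverbay Group plc (R1): 75% × 68% × 41% = 20.91% of Ashford Holdings Ltd.
Aggregating (R2): 2.3814% + 20.91% = 23.2914%.
23.2914% exceeds the 10% threshold by 13.2914 percentage points.

13.2914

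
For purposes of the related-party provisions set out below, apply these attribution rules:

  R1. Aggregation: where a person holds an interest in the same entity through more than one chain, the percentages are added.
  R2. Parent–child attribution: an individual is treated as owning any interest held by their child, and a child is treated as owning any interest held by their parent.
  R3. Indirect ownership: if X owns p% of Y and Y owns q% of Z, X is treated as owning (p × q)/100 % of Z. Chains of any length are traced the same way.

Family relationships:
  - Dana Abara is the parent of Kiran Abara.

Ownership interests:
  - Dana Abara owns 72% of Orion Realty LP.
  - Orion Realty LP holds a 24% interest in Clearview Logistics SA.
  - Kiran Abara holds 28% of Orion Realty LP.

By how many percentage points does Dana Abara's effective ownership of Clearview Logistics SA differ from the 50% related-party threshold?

By parent–child attribution (R2), Dana Abara is treated as also owning Kiran Abara's interest in Orion Realty LP, giving 72% + 28% = 100%.
Chain via Orion Realty LP (R3): 100% × 24% = 24% of Clearview Logistics SA.
24% falls short of the 50% threshold by 26 percentage points.

26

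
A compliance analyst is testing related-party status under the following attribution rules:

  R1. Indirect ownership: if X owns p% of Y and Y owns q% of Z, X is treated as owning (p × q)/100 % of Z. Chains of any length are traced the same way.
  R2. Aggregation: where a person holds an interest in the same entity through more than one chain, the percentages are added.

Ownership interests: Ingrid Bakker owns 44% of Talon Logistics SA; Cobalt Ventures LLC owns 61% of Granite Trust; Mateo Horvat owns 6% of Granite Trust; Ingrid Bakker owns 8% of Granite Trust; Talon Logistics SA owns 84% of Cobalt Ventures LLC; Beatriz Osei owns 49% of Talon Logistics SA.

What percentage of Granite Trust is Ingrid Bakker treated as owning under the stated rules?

Chain via Talon Logistics SA → Cobalt Ventures LLC (R1): 44% × 84% × 61% = 22.5456% of Granite Trust.
Direct interest in Granite Trust: 8%.
Aggregating (R2): 22.5456% + 8% = 30.5456%.

30.5456%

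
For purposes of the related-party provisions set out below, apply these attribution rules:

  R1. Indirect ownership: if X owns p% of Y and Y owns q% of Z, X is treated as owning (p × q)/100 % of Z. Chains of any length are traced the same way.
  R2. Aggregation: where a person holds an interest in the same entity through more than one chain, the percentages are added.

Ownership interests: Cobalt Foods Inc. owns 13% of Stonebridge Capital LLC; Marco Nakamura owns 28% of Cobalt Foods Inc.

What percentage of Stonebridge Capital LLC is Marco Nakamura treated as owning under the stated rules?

Chain via Cobalt Foods Inc. (R1): 28% × 13% = 3.64% of Stonebridge Capital LLC.

3.64%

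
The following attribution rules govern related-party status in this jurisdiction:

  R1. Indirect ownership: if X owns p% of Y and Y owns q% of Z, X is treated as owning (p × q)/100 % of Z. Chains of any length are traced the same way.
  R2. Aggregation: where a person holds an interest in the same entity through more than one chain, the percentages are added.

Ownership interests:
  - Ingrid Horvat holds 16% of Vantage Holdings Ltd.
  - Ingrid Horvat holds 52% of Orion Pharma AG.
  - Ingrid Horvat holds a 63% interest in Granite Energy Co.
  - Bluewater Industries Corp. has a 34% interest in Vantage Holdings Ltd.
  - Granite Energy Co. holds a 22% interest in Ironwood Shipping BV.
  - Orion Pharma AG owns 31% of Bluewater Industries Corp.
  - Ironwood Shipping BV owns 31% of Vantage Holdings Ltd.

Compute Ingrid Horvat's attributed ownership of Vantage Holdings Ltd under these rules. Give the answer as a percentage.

Chain via Granite Energy Co. → Ironwood Shipping BV (R1): 63% × 22% × 31% = 4.2966% of Vantage Holdings Ltd.
Chain via Orion Pharma AG → Bluewater Industries Corp. (R1): 52% × 31% × 34% = 5.4808% of Vantage Holdings Ltd.
Direct interest in Vantage Holdings Ltd: 16%.
Aggregating (R2): 4.2966% + 5.4808% + 16% = 25.7774%.

25.7774%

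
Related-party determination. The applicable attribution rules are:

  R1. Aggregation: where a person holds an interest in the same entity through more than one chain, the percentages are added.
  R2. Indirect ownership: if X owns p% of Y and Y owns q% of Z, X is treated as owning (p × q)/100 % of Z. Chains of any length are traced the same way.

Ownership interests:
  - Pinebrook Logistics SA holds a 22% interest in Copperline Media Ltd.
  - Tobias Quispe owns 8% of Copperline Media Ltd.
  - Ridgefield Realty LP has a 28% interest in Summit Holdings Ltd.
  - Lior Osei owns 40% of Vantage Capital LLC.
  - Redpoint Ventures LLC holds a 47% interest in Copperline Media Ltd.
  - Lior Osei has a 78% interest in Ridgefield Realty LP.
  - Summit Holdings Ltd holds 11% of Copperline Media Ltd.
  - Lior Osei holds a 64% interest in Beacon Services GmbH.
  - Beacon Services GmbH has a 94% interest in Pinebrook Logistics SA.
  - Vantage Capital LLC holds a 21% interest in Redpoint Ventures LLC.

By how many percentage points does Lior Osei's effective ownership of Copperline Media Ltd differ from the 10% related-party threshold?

Chain via Ridgefield Realty LP → Summit Holdings Ltd (R2): 78% × 28% × 11% = 2.4024% of Copperline Media Ltd.
Chain via Vantage Capital LLC → Redpoint Ventures LLC (R2): 40% × 21% × 47% = 3.948% of Copperline Media Ltd.
Chain via Beacon Services GmbH → Pinebrook Logistics SA (R2): 64% × 94% × 22% = 13.2352% of Copperline Media Ltd.
Aggregating (R1): 2.4024% + 3.948% + 13.2352% = 19.5856%.
19.5856% exceeds the 10% threshold by 9.5856 percentage points.

9.5856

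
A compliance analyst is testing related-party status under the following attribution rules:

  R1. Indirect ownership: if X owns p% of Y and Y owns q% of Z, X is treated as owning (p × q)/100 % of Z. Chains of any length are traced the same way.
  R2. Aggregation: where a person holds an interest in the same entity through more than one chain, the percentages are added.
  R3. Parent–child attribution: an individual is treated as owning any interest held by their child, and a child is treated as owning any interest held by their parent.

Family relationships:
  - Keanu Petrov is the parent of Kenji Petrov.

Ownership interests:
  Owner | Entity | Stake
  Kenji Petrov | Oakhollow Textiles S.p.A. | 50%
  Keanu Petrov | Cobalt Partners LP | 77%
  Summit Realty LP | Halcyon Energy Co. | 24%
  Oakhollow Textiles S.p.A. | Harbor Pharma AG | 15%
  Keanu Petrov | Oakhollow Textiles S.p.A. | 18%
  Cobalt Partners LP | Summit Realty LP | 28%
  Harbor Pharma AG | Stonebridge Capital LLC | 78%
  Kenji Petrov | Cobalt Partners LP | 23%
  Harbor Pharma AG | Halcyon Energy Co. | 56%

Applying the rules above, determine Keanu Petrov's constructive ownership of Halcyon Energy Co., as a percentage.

12.432%

By parent–child attribution (R3), Keanu Petrov is treated as also owning Kenji Petrov's interest in Oakhollow Textiles S.p.A, giving 18% + 50% = 68%.
By parent–child attribution (R3), Keanu Petrov is treated as also owning Kenji Petrov's interest in Cobalt Partners LP, giving 77% + 23% = 100%.
Chain via Oakhollow Textiles S.p.A. → Harbor Pharma AG (R1): 68% × 15% × 56% = 5.712% of Halcyon Energy Co.
Chain via Cobalt Partners LP → Summit Realty LP (R1): 100% × 28% × 24% = 6.72% of Halcyon Energy Co.
Aggregating (R2): 5.712% + 6.72% = 12.432%.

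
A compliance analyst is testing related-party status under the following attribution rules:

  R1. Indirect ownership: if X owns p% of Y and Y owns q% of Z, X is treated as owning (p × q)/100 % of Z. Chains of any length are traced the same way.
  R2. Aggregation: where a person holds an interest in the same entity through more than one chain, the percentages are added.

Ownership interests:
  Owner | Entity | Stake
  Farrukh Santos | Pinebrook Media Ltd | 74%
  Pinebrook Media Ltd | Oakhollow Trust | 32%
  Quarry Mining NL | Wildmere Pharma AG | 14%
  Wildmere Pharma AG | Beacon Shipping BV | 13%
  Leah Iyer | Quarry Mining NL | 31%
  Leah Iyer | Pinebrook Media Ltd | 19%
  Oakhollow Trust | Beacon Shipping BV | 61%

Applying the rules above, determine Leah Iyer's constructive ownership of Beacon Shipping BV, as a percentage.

Chain via Quarry Mining NL → Wildmere Pharma AG (R1): 31% × 14% × 13% = 0.5642% of Beacon Shipping BV.
Chain via Pinebrook Media Ltd → Oakhollow Trust (R1): 19% × 32% × 61% = 3.7088% of Beacon Shipping BV.
Aggregating (R2): 0.5642% + 3.7088% = 4.273%.

4.273%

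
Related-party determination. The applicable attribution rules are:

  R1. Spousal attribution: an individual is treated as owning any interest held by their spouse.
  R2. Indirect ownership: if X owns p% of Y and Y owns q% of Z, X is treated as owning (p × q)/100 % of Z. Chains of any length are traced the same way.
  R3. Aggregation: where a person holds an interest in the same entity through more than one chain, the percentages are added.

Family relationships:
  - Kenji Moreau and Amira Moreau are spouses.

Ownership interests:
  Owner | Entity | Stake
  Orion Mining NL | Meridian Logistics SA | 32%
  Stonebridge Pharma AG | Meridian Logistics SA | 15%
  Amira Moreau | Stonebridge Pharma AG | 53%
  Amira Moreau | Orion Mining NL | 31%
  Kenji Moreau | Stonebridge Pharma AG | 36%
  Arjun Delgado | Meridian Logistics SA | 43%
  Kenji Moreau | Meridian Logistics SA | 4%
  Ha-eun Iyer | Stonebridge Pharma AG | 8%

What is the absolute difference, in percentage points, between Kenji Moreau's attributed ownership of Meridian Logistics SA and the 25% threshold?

2.27

By spousal attribution (R1), Kenji Moreau is treated as also owning Amira Moreau's interest in Stonebridge Pharma AG, giving 36% + 53% = 89%.
By spousal attribution (R1), Kenji Moreau is treated as owning Amira Moreau's 31% interest in Orion Mining NL.
Chain via Stonebridge Pharma AG (R2): 89% × 15% = 13.35% of Meridian Logistics SA.
Direct interest in Meridian Logistics SA: 4%.
Chain via Orion Mining NL (R2): 31% × 32% = 9.92% of Meridian Logistics SA.
Aggregating (R3): 13.35% + 4% + 9.92% = 27.27%.
27.27% exceeds the 25% threshold by 2.27 percentage points.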